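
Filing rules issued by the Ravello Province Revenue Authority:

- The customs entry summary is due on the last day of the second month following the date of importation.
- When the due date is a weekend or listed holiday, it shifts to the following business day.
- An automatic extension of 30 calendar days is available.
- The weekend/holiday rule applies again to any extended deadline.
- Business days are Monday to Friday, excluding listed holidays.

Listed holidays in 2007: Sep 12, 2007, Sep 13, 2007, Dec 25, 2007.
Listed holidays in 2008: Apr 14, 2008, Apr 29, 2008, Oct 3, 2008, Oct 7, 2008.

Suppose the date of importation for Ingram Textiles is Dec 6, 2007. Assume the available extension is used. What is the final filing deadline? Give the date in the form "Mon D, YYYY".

2 months after Dec 6, 2007 is February 2008; that month ends on Feb 29, 2008.
Feb 29, 2008 is a Friday and not a listed holiday, so it stands.
Applying the 30-calendar-day extension: Feb 29, 2008 + 30 days = Mar 30, 2008.
Mar 30, 2008 is a Sunday; the next business day is Mar 31, 2008 (Monday).
The final due date is Mar 31, 2008.

Mar 31, 2008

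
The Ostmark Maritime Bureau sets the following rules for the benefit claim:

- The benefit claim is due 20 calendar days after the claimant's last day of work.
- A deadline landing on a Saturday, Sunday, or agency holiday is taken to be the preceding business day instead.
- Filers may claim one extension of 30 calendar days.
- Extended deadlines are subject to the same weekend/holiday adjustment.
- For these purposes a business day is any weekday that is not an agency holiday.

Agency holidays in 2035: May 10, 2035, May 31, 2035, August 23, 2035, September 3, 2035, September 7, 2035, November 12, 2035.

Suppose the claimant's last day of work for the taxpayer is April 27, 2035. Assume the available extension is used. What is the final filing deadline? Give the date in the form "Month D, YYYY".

From April 27, 2035, 20 calendar days later is May 17, 2035.
May 17, 2035 falls on a Thursday, which is a business day, so no adjustment is needed.
With the 30-day extension, May 17, 2035 becomes June 16, 2035.
June 16, 2035 is a Saturday, so it moves to the preceding business day, June 15, 2035 (Friday).
Final deadline: June 15, 2035.

June 15, 2035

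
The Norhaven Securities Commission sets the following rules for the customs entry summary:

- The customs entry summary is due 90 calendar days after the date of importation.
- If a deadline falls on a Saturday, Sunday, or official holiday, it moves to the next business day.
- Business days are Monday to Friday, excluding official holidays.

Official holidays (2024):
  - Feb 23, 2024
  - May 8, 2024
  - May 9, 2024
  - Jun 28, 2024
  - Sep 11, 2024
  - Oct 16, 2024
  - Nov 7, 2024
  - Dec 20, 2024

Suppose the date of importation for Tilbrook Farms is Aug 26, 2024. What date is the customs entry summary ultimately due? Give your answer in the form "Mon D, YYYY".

Nov 25, 2024

From Aug 26, 2024, 90 calendar days later is Nov 24, 2024.
Because Nov 24, 2024 is a Sunday, the deadline becomes Nov 25, 2024 (Monday).
Final deadline: Nov 25, 2024.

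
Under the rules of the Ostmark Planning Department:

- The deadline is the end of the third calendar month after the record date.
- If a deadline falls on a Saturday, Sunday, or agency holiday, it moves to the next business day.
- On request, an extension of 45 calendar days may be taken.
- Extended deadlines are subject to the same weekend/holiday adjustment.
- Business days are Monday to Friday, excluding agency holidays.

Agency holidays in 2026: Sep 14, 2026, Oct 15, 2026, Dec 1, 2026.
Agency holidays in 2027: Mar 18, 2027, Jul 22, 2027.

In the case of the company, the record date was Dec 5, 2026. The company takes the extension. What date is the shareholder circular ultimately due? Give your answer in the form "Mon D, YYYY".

May 17, 2027

3 months after Dec 5, 2026 falls in March 2027; the last day of that month is Mar 31, 2027.
Mar 31, 2027 is a Wednesday and not a listed holiday, so it stands.
The 45-calendar-day extension moves the deadline from Mar 31, 2027 to May 15, 2027.
Because May 15, 2027 is a Saturday, the deadline becomes May 17, 2027 (Monday).
So the filing is due May 17, 2027.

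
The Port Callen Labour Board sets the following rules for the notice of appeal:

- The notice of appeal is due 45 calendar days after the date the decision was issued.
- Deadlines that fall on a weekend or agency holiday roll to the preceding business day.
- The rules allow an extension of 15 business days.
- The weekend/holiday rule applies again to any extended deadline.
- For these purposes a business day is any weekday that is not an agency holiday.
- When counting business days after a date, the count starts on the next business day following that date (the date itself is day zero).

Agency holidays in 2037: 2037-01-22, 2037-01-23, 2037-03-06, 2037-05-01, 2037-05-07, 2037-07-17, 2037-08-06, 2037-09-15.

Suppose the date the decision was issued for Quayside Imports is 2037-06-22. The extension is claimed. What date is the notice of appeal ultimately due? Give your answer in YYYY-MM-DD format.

2037-08-27

Adding 45 calendar days to 2037-06-22 gives 2037-08-06.
2037-08-06 falls on a listed holiday. Rolling to the preceding business day gives 2037-08-05, a Wednesday.
Applying the 15-business-day extension: 15 business days after 2037-08-05 is 2037-08-27.
Since 2037-08-27 is a Thursday and not a holiday, the date is unchanged.
The final due date is 2037-08-27.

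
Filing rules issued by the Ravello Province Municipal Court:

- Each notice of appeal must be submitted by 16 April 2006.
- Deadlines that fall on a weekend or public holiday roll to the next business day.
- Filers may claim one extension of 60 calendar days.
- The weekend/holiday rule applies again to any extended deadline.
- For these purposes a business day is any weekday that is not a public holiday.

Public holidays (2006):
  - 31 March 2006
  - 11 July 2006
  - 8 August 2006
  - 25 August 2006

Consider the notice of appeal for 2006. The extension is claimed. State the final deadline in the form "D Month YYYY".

Start from the fixed due date, 16 April 2006.
16 April 2006 is a Sunday; the next business day is 17 April 2006 (Monday).
Applying the 60-calendar-day extension: 17 April 2006 + 60 days = 16 June 2006.
16 June 2006 is a Friday and not a listed holiday, so it stands.
The final due date is 16 June 2006.

16 June 2006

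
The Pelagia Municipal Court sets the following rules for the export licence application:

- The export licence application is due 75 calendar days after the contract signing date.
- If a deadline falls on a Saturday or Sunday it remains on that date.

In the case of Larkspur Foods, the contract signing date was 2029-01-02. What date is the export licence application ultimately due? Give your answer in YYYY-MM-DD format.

2029-03-18

From 2029-01-02, 75 calendar days later is 2029-03-18.
2029-03-18 is a Sunday; no weekend or holiday adjustment applies.
Deadline: 2029-03-18.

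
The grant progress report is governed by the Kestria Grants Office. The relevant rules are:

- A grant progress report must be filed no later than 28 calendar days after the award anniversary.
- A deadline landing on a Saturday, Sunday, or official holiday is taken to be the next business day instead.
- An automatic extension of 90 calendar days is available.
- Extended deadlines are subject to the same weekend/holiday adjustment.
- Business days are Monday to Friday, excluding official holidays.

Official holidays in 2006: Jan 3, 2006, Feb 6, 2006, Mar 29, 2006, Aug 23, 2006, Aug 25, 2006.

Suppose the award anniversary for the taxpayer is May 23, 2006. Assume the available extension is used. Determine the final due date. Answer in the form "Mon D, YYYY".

Adding 28 calendar days to May 23, 2006 gives Jun 20, 2006.
Jun 20, 2006 (Tuesday) is already a business day.
With the 90-day extension, Jun 20, 2006 becomes Sep 18, 2006.
Sep 18, 2006 falls on a Monday, which is a business day, so no adjustment is needed.
Final deadline: Sep 18, 2006.

Sep 18, 2006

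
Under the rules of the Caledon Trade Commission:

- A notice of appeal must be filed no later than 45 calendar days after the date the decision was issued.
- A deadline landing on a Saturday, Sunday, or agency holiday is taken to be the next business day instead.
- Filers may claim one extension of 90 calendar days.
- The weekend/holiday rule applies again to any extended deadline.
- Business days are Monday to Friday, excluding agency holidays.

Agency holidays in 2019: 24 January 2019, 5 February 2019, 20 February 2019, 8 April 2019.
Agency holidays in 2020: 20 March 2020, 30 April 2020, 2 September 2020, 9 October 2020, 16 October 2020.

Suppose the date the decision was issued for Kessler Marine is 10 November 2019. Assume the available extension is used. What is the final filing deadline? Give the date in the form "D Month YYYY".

24 March 2020

From 10 November 2019, 45 calendar days later is 25 December 2019.
Since 25 December 2019 is a Wednesday and not a holiday, the date is unchanged.
Applying the 90-calendar-day extension: 25 December 2019 + 90 days = 24 March 2020.
24 March 2020 falls on a Tuesday, which is a business day, so no adjustment is needed.
So the filing is due 24 March 2020.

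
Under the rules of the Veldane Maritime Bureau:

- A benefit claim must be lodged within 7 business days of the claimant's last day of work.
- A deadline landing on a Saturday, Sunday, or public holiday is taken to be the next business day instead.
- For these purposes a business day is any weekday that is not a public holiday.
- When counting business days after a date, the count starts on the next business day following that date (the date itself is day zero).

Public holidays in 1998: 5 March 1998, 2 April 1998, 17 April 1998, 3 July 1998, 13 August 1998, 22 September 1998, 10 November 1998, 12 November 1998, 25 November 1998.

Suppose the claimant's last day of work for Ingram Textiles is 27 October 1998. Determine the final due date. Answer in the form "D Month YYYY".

5 November 1998

7 business days after 27 October 1998, excluding weekends and holidays, is 5 November 1998.
5 November 1998 is a Thursday and not a listed holiday, so it stands.
So the filing is due 5 November 1998.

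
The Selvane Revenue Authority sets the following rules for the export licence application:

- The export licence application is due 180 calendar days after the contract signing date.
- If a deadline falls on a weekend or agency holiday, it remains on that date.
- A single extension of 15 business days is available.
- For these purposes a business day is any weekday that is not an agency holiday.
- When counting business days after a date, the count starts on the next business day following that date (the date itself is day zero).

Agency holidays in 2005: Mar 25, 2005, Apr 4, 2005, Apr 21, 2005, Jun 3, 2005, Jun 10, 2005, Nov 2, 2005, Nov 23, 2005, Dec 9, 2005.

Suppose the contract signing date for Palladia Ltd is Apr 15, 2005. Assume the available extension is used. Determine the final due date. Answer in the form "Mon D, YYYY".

Trigger date Apr 15, 2005 + 180 calendar days = Oct 12, 2005.
Oct 12, 2005 falls on a Wednesday. The rules make no weekend/holiday allowance, so it remains Oct 12, 2005.
Applying the 15-business-day extension: 15 business days after Oct 12, 2005 is Nov 3, 2005.
Nov 3, 2005 falls on a Thursday. The rules make no weekend/holiday allowance, so it remains Nov 3, 2005.
So the filing is due Nov 3, 2005.

Nov 3, 2005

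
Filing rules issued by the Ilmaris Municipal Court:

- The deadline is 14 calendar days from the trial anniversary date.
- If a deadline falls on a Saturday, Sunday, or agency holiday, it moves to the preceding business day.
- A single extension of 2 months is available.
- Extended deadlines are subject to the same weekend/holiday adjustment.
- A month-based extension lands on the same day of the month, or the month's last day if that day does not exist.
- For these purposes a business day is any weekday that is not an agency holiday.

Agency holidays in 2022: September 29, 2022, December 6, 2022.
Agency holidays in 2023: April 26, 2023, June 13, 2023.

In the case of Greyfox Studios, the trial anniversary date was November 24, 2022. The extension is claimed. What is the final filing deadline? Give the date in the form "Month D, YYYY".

14 calendar days after November 24, 2022 is December 8, 2022.
Since December 8, 2022 is a Thursday and not a holiday, the date is unchanged.
The 2 months extension carries December 8, 2022 to February 8, 2023.
Since February 8, 2023 is a Wednesday and not a holiday, the date is unchanged.
Deadline: February 8, 2023.

February 8, 2023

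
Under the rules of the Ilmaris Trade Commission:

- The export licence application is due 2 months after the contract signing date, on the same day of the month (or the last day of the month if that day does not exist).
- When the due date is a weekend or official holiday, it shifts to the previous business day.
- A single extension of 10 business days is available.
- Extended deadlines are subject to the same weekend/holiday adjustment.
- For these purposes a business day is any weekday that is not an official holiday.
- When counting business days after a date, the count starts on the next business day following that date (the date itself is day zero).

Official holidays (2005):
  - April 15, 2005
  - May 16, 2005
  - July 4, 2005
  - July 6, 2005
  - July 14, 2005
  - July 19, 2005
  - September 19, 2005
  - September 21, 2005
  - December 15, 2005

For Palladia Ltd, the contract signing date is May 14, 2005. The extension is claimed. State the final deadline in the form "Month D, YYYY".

2 months after May 14, 2005, on the same day of the month, is July 14, 2005.
Because July 14, 2005 is a listed holiday, the deadline becomes July 13, 2005 (Wednesday).
Applying the 10-business-day extension: 10 business days after July 13, 2005 is July 29, 2005.
Since July 29, 2005 is a Friday and not a holiday, the date is unchanged.
The final due date is July 29, 2005.

July 29, 2005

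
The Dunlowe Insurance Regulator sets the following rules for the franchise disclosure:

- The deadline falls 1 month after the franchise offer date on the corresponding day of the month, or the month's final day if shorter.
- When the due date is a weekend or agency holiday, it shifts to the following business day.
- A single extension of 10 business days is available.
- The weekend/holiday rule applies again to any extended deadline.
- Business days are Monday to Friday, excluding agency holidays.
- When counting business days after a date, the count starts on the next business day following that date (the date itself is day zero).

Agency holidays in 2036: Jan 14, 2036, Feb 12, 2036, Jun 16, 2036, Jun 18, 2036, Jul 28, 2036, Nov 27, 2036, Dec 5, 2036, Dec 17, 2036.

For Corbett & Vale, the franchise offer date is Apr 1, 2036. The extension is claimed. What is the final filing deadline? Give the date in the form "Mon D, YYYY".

Moving 1 month forward from Apr 1, 2036 on the corresponding day gives May 1, 2036.
May 1, 2036 is a Thursday and not a listed holiday, so it stands.
Counting 10 further business days from May 1, 2036 reaches May 15, 2036.
May 15, 2036 falls on a Thursday, which is a business day, so no adjustment is needed.
So the filing is due May 15, 2036.

May 15, 2036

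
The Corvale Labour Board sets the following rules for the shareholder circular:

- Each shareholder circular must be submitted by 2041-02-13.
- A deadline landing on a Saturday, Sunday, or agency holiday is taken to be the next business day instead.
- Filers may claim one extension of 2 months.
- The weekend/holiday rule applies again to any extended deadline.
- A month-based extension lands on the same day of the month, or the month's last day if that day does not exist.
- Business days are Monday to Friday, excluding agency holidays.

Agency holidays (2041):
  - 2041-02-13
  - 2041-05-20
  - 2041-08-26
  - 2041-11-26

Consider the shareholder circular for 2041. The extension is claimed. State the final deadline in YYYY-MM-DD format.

The statutory due date is 2041-02-13.
Because 2041-02-13 is a listed holiday, the deadline becomes 2041-02-14 (Thursday).
Add 2 months to 2041-02-14: 2041-04-14.
2041-04-14 is a Sunday, so it moves to the next business day, 2041-04-15 (Monday).
Final deadline: 2041-04-15.

2041-04-15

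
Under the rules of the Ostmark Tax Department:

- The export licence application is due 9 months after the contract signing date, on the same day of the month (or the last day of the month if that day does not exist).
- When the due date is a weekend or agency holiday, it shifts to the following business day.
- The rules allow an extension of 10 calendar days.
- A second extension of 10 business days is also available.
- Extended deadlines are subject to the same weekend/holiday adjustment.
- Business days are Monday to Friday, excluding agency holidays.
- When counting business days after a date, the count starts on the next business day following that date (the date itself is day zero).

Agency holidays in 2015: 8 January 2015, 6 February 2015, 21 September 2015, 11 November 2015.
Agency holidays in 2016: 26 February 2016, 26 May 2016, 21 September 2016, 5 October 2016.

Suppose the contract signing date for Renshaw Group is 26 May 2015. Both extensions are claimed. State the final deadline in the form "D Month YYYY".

9 months from 26 May 2015 is 26 February 2016.
Because 26 February 2016 is a listed holiday, the deadline becomes 29 February 2016 (Monday).
Applying the 10-calendar-day extension: 29 February 2016 + 10 days = 10 March 2016.
10 March 2016 falls on a Thursday, which is a business day, so no adjustment is needed.
The 10-business-day extension runs from 10 March 2016 to 24 March 2016.
24 March 2016 falls on a Thursday, which is a business day, so no adjustment is needed.
Final deadline: 24 March 2016.

24 March 2016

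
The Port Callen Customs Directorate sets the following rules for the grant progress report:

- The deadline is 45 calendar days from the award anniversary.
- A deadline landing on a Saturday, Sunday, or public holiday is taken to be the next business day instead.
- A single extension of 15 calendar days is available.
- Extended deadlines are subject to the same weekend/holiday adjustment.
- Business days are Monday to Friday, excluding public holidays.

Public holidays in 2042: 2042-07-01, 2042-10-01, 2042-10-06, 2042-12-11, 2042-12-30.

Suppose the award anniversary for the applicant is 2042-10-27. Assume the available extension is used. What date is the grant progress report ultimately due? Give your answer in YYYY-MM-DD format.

2042-12-29

Trigger date 2042-10-27 + 45 calendar days = 2042-12-11.
2042-12-11 is a listed holiday; the next business day is 2042-12-12 (Friday).
The 15-calendar-day extension moves the deadline from 2042-12-12 to 2042-12-27.
2042-12-27 is a Saturday; the next business day is 2042-12-29 (Monday).
Final deadline: 2042-12-29.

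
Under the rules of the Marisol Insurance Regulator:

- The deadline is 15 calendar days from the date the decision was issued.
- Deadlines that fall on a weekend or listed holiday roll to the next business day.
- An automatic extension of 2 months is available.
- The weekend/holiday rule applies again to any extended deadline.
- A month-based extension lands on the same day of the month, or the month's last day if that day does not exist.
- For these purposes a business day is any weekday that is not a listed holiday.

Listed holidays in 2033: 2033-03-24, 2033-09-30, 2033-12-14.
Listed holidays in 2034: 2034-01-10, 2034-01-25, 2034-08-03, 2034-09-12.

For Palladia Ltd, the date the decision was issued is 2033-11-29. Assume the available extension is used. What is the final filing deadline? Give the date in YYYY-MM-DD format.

From 2033-11-29, 15 calendar days later is 2033-12-14.
Because 2033-12-14 is a listed holiday, the deadline becomes 2033-12-15 (Thursday).
Applying the 2 months extension: 2 months after 2033-12-15 is 2034-02-15.
2034-02-15 falls on a Wednesday, which is a business day, so no adjustment is needed.
Deadline: 2034-02-15.

2034-02-15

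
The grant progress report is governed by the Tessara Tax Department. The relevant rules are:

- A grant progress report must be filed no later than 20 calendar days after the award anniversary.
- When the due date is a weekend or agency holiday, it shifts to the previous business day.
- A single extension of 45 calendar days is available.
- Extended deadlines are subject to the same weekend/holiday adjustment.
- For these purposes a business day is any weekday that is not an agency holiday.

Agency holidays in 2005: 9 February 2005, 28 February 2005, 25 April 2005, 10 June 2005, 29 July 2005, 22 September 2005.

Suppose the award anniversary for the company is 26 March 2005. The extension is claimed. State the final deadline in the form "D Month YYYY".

Adding 20 calendar days to 26 March 2005 gives 15 April 2005.
15 April 2005 falls on a Friday, which is a business day, so no adjustment is needed.
The 45-calendar-day extension moves the deadline from 15 April 2005 to 30 May 2005.
30 May 2005 falls on a Monday, which is a business day, so no adjustment is needed.
The final due date is 30 May 2005.

30 May 2005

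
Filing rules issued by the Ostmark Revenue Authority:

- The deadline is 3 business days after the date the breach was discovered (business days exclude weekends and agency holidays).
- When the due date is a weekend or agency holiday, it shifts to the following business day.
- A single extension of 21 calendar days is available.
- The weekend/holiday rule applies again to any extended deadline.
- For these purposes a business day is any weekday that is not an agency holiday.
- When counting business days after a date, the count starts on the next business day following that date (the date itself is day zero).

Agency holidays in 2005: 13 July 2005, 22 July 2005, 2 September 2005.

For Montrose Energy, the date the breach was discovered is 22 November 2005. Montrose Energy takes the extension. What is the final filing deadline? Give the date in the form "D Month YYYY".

16 December 2005

Counting 3 business days after 22 November 2005 (skipping weekends and listed holidays) reaches 25 November 2005.
Since 25 November 2005 is a Friday and not a holiday, the date is unchanged.
With the 21-day extension, 25 November 2005 becomes 16 December 2005.
Since 16 December 2005 is a Friday and not a holiday, the date is unchanged.
Deadline: 16 December 2005.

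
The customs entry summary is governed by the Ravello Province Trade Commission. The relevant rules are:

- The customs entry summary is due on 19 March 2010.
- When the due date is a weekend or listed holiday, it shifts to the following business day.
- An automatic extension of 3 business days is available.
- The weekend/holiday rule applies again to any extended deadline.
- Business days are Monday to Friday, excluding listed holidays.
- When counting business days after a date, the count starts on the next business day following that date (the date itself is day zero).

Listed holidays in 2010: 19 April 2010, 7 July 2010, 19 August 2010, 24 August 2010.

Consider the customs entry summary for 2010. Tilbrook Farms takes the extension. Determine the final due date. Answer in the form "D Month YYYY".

Start from the fixed due date, 19 March 2010.
19 March 2010 (Friday) is already a business day.
Counting 3 further business days from 19 March 2010 reaches 24 March 2010.
24 March 2010 falls on a Wednesday, which is a business day, so no adjustment is needed.
The final due date is 24 March 2010.

24 March 2010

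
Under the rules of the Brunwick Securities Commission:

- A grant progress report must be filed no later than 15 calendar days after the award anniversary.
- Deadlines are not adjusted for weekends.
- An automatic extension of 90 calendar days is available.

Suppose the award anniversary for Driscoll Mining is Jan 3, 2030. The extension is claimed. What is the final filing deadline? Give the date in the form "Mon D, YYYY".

Trigger date Jan 3, 2030 + 15 calendar days = Jan 18, 2030.
Jan 18, 2030 is a Friday; no weekend or holiday adjustment applies.
With the 90-day extension, Jan 18, 2030 becomes Apr 18, 2030.
Apr 18, 2030 is a Thursday; no weekend or holiday adjustment applies.
The final due date is Apr 18, 2030.

Apr 18, 2030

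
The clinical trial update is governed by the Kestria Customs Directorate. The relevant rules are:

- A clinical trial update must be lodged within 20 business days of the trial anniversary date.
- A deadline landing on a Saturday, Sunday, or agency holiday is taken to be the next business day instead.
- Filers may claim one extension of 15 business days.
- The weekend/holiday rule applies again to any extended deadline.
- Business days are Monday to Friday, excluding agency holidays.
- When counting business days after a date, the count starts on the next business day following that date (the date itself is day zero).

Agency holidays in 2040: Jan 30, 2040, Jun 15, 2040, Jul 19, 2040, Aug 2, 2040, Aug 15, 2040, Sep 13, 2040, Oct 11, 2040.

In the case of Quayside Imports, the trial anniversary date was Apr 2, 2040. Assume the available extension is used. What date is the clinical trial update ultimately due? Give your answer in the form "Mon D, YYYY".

Starting the day after Apr 2, 2040 and counting 20 business days lands on Apr 30, 2040.
Apr 30, 2040 is a Monday and not a listed holiday, so it stands.
Counting 15 further business days from Apr 30, 2040 reaches May 21, 2040.
May 21, 2040 (Monday) is already a business day.
The final due date is May 21, 2040.

May 21, 2040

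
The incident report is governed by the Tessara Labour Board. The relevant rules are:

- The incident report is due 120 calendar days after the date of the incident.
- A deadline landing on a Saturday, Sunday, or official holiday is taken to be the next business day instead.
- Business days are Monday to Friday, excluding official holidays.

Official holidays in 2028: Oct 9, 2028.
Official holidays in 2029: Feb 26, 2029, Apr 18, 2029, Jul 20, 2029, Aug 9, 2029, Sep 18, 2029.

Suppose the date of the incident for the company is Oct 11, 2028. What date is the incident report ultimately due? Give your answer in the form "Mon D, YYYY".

Trigger date Oct 11, 2028 + 120 calendar days = Feb 8, 2029.
Since Feb 8, 2029 is a Thursday and not a holiday, the date is unchanged.
Final deadline: Feb 8, 2029.

Feb 8, 2029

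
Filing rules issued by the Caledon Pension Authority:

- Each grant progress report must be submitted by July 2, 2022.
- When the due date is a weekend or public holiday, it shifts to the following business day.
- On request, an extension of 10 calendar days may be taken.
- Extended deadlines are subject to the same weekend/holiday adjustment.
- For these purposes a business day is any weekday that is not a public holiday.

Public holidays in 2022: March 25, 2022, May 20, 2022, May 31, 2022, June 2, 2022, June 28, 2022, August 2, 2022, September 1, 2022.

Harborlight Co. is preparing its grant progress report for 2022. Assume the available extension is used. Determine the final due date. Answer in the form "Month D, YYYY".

Start from the fixed due date, July 2, 2022.
July 2, 2022 falls on a Saturday. Rolling to the next business day gives July 4, 2022, a Monday.
Add the 10 calendar-day extension to July 4, 2022: July 14, 2022.
July 14, 2022 is a Thursday and not a listed holiday, so it stands.
Deadline: July 14, 2022.

July 14, 2022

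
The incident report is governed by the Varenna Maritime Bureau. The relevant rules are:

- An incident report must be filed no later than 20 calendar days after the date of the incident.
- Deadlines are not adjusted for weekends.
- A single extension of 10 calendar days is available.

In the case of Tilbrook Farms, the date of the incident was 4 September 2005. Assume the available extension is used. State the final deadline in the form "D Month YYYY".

4 October 2005

20 calendar days after 4 September 2005 is 24 September 2005.
24 September 2005 falls on a Saturday. The rules make no weekend/holiday allowance, so it remains 24 September 2005.
The 10-calendar-day extension moves the deadline from 24 September 2005 to 4 October 2005.
4 October 2005 falls on a Tuesday. The rules make no weekend/holiday allowance, so it remains 4 October 2005.
Deadline: 4 October 2005.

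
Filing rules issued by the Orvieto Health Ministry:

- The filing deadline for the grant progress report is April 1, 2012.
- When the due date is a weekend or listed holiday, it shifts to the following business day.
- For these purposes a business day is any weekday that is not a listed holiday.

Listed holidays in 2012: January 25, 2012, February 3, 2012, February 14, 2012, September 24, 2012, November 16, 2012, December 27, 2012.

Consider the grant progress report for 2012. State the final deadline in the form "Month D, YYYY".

April 2, 2012

Start from the fixed due date, April 1, 2012.
April 1, 2012 is a Sunday, so it moves to the next business day, April 2, 2012 (Monday).
Final deadline: April 2, 2012.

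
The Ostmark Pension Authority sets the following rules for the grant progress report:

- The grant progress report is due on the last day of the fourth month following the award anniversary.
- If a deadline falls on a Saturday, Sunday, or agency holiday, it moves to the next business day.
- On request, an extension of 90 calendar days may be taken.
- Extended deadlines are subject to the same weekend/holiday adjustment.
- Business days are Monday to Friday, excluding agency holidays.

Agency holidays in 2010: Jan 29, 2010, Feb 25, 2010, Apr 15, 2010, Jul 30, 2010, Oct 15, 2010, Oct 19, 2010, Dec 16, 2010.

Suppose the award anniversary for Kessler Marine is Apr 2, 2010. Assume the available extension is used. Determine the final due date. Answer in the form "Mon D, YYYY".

The fourth month after Apr 2, 2010 is August 2010, whose last day is Aug 31, 2010.
Since Aug 31, 2010 is a Tuesday and not a holiday, the date is unchanged.
Applying the 90-calendar-day extension: Aug 31, 2010 + 90 days = Nov 29, 2010.
Since Nov 29, 2010 is a Monday and not a holiday, the date is unchanged.
Final deadline: Nov 29, 2010.

Nov 29, 2010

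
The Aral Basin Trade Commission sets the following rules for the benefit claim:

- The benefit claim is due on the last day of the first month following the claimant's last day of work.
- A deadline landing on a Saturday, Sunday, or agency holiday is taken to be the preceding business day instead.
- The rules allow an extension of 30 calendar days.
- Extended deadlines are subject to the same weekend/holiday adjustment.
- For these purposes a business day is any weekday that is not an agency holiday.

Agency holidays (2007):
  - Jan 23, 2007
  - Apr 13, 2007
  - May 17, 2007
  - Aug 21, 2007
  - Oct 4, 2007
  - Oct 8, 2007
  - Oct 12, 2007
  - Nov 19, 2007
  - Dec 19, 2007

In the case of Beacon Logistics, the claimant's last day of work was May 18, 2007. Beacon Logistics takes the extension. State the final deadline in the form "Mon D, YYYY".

Jul 27, 2007

1 month after May 18, 2007 falls in June 2007; the last day of that month is Jun 30, 2007.
Because Jun 30, 2007 is a Saturday, the deadline becomes Jun 29, 2007 (Friday).
With the 30-day extension, Jun 29, 2007 becomes Jul 29, 2007.
Because Jul 29, 2007 is a Sunday, the deadline becomes Jul 27, 2007 (Friday).
Deadline: Jul 27, 2007.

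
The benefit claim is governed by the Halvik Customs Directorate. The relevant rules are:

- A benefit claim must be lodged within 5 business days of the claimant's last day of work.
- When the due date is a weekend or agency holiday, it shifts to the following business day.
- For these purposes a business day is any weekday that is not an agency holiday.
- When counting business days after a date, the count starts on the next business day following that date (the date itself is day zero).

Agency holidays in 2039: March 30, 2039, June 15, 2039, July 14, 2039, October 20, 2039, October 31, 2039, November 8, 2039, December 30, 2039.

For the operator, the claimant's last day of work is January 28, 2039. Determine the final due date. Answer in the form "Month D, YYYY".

February 4, 2039

Counting 5 business days after January 28, 2039 (skipping weekends and listed holidays) reaches February 4, 2039.
February 4, 2039 falls on a Friday, which is a business day, so no adjustment is needed.
Deadline: February 4, 2039.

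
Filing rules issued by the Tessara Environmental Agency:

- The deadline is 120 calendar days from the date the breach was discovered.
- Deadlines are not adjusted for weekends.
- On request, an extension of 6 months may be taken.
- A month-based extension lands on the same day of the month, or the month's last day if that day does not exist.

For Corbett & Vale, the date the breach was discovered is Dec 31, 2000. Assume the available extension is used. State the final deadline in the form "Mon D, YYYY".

Oct 30, 2001

Adding 120 calendar days to Dec 31, 2000 gives Apr 30, 2001.
No adjustment is made for weekends or holidays, so Apr 30, 2001 stands.
The 6 months extension carries Apr 30, 2001 to Oct 30, 2001.
Oct 30, 2001 falls on a Tuesday. The rules make no weekend/holiday allowance, so it remains Oct 30, 2001.
Deadline: Oct 30, 2001.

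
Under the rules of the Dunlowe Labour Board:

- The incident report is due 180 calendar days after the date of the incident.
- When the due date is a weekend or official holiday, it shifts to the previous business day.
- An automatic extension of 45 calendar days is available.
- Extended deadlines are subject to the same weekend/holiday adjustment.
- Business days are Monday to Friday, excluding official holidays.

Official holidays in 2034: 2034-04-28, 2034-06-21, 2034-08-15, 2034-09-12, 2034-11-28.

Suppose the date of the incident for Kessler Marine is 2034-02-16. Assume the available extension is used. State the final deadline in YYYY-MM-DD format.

2034-09-28

From 2034-02-16, 180 calendar days later is 2034-08-15.
2034-08-15 falls on a listed holiday. Rolling to the preceding business day gives 2034-08-14, a Monday.
Applying the 45-calendar-day extension: 2034-08-14 + 45 days = 2034-09-28.
Since 2034-09-28 is a Thursday and not a holiday, the date is unchanged.
So the filing is due 2034-09-28.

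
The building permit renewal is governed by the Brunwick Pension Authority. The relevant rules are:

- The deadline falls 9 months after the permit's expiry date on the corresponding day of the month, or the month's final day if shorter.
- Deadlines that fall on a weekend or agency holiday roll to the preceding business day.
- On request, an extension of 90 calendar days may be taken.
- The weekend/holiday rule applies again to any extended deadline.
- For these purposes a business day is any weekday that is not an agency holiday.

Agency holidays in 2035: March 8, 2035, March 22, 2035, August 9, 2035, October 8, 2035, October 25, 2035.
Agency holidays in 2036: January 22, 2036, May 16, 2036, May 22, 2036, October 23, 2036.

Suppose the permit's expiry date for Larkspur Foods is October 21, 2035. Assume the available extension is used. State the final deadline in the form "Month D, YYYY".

October 17, 2036

9 months from October 21, 2035 is July 21, 2036.
Since July 21, 2036 is a Monday and not a holiday, the date is unchanged.
Add the 90 calendar-day extension to July 21, 2036: October 19, 2036.
Because October 19, 2036 is a Sunday, the deadline becomes October 17, 2036 (Friday).
Deadline: October 17, 2036.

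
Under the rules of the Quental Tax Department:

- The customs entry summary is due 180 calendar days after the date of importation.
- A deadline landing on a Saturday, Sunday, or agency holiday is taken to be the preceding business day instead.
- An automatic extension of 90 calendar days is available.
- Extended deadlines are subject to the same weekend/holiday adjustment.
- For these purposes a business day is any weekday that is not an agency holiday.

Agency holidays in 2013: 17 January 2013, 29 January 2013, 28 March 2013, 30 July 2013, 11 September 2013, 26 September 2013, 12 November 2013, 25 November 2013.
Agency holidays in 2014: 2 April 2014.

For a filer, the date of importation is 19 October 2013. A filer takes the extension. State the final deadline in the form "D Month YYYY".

Trigger date 19 October 2013 + 180 calendar days = 17 April 2014.
17 April 2014 falls on a Thursday, which is a business day, so no adjustment is needed.
The 90-calendar-day extension moves the deadline from 17 April 2014 to 16 July 2014.
16 July 2014 is a Wednesday and not a listed holiday, so it stands.
The final due date is 16 July 2014.

16 July 2014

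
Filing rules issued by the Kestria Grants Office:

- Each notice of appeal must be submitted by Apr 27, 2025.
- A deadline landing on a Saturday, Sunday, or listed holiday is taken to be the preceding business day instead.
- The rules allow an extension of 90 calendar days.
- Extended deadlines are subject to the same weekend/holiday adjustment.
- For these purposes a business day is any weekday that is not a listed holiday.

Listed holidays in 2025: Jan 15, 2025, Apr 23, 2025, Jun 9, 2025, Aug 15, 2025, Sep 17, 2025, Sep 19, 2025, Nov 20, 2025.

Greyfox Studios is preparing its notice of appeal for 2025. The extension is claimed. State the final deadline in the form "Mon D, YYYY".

The statutory due date is Apr 27, 2025.
Apr 27, 2025 is a Sunday, so it moves to the preceding business day, Apr 25, 2025 (Friday).
The 90-calendar-day extension moves the deadline from Apr 25, 2025 to Jul 24, 2025.
Jul 24, 2025 falls on a Thursday, which is a business day, so no adjustment is needed.
Deadline: Jul 24, 2025.

Jul 24, 2025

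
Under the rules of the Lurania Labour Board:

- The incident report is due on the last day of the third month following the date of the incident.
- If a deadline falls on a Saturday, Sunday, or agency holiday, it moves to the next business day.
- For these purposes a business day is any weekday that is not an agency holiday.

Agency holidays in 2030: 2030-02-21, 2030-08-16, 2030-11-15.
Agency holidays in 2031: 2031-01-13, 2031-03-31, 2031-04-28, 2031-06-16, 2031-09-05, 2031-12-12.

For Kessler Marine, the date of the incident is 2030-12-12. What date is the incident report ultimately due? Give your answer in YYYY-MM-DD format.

2031-04-01

3 months after 2030-12-12 is March 2031; that month ends on 2031-03-31.
2031-03-31 is a listed holiday; the next business day is 2031-04-01 (Tuesday).
So the filing is due 2031-04-01.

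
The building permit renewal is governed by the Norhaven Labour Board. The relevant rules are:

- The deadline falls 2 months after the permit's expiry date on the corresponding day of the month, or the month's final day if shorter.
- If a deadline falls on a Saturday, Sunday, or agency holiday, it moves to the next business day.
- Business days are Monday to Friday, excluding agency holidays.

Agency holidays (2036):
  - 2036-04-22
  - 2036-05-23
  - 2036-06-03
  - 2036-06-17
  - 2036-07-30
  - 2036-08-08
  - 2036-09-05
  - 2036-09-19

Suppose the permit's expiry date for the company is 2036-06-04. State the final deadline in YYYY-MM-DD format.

2036-08-04

Moving 2 months forward from 2036-06-04 on the corresponding day gives 2036-08-04.
2036-08-04 falls on a Monday, which is a business day, so no adjustment is needed.
Deadline: 2036-08-04.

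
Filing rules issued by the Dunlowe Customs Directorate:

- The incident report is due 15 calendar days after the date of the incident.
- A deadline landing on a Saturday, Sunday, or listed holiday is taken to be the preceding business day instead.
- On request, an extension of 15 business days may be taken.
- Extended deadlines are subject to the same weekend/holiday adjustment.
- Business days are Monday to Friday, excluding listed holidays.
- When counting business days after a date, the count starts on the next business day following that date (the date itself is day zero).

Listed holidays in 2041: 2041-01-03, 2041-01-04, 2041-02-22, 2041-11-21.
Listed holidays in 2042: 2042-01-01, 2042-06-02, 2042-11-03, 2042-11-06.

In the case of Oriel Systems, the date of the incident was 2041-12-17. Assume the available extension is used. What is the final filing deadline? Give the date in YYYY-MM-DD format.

From 2041-12-17, 15 calendar days later is 2042-01-01.
2042-01-01 falls on a listed holiday. Rolling to the preceding business day gives 2041-12-31, a Tuesday.
Counting 15 further business days from 2041-12-31 reaches 2042-01-22.
2042-01-22 is a Wednesday and not a listed holiday, so it stands.
The final due date is 2042-01-22.

2042-01-22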